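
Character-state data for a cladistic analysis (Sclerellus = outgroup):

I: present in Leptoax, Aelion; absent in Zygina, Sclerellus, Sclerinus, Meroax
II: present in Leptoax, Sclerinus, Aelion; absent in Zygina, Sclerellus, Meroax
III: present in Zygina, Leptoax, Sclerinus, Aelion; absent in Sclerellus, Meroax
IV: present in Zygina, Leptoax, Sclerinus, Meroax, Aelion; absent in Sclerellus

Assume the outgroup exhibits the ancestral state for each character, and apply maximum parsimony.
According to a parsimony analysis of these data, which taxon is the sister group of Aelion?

The outgroup has state 'absent' for every character, so 'present' is the derived state throughout.
Only Aelion and Leptoax show the derived state 'present' for I, supporting them as a clade.
II: derived state 'present' in Aelion, Leptoax, and Sclerinus only — synapomorphy for {Aelion, Leptoax, Sclerinus}.
III (derived state 'present') is shared by Aelion, Leptoax, Sclerinus, and Zygina — a synapomorphy uniting that clade.
IV (derived state 'present') is shared by all ingroup taxa — unites the whole ingroup.
Most parsimonious ingroup topology: (Meroax,(((Leptoax,Aelion),Sclerinus),Zygina)).
Aelion and Leptoax form a cherry on this tree, so they are sister taxa.

Leptoax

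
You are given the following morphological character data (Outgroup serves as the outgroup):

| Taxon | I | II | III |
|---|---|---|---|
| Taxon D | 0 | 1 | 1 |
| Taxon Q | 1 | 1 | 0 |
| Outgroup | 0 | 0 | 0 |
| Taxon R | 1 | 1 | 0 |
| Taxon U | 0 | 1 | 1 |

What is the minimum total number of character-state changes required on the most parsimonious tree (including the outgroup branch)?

The outgroup has state '0' for every character, so '1' is the derived state throughout.
Only Taxon Q and Taxon R show the derived state '1' for I, supporting them as a clade.
II (derived state '1') is shared by all ingroup taxa — unites the whole ingroup.
Only Taxon D and Taxon U show the derived state '1' for III, supporting them as a clade.
Most parsimonious ingroup topology: ((Taxon U,Taxon D),(Taxon R,Taxon Q)).
Changes per character on this tree: I: 1; II: 1; III: 1.
Total = 3.

3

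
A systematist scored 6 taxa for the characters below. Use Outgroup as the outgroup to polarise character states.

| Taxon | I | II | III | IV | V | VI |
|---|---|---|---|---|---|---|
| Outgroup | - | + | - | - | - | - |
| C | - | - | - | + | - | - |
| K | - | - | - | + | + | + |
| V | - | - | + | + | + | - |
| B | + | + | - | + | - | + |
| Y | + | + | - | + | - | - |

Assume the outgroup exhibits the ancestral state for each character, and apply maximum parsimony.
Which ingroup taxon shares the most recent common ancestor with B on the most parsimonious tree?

Y

Character polarity is set by the outgroup: the derived state is whichever differs from the outgroup's state, so for II the derived state is '-', and for the remaining characters it is '+'.
Only B and Y show the derived state '+' for I, supporting them as a clade.
Only C, K, and V show the derived state '-' for II, supporting them as a clade.
III (derived state '+') is unique to V (autapomorphy; uninformative for grouping).
IV (derived state '+') is shared by all ingroup taxa — unites the whole ingroup.
Only K and V show the derived state '+' for V, supporting them as a clade.
VI groups B and K, which is incompatible with the clades supported by the remaining characters; treating it as convergent (homoplasy) costs fewer steps than any alternative tree.
Most parsimonious ingroup topology: ((C,(K,V)),(B,Y)).
B and Y form a cherry on this tree, so they are sister taxa.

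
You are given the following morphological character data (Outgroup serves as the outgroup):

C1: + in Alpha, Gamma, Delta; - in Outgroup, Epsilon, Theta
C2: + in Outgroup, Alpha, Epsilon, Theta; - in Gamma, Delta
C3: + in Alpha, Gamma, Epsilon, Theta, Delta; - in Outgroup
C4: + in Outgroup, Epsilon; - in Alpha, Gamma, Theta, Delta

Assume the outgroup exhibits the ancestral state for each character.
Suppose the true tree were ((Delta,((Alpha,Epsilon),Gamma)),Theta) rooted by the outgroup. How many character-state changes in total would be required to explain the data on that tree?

7

Map each character onto ((Delta,((Alpha,Epsilon),Gamma)),Theta) (rooted by Outgroup) and count the minimum state changes it requires (Fitch parsimony):
C1: 2; C2: 2; C3: 1; C4: 2.
Total tree length = 7.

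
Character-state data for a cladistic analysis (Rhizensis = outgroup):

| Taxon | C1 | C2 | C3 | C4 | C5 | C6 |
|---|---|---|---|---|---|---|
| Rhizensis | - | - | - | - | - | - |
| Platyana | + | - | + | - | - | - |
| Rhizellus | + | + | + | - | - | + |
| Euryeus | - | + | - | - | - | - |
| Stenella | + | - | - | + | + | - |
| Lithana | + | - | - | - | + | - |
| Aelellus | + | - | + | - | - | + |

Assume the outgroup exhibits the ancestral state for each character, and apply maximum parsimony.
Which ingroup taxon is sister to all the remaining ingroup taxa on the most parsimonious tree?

The outgroup has state '-' for every character, so '+' is the derived state throughout.
Only Aelellus, Lithana, Platyana, Rhizellus, and Stenella show the derived state '+' for C1, supporting them as a clade.
C2 (state '+') occurs in Euryeus and Rhizellus but conflicts with the nesting implied by the other characters — most parsimoniously interpreted as homoplasy.
C3: derived state '+' in Aelellus, Platyana, and Rhizellus only — synapomorphy for {Aelellus, Platyana, Rhizellus}.
C4: derived state '+' in Stenella only — an autapomorphy, so it tells us nothing about relationships among taxa.
C5 (derived state '+') is shared by Lithana and Stenella — a synapomorphy uniting that clade.
Only Aelellus and Rhizellus show the derived state '+' for C6, supporting them as a clade.
Most parsimonious ingroup topology: (((Platyana,(Rhizellus,Aelellus)),(Stenella,Lithana)),Euryeus).
Euryeus is sister to the clade containing all other ingroup taxa, so it is the earliest-diverging (most basal) ingroup lineage.

Euryeus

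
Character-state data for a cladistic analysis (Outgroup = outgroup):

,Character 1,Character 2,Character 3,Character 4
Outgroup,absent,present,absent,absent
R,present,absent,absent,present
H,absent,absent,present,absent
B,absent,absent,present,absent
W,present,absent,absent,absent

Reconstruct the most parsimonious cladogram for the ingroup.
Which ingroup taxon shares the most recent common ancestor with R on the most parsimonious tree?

Character polarity is set by the outgroup: the derived state is whichever differs from the outgroup's state, so for Character 2 the derived state is 'absent', and for the remaining characters it is 'present'.
Only R and W show the derived state 'present' for Character 1, supporting them as a clade.
Character 2 (derived state 'absent') is shared by all ingroup taxa — unites the whole ingroup.
Character 3 (derived state 'present') is shared by B and H — a synapomorphy uniting that clade.
Character 4 (derived state 'present') is unique to R (autapomorphy; uninformative for grouping).
Most parsimonious ingroup topology: ((R,W),(H,B)).
R and W form a cherry on this tree, so they are sister taxa.

W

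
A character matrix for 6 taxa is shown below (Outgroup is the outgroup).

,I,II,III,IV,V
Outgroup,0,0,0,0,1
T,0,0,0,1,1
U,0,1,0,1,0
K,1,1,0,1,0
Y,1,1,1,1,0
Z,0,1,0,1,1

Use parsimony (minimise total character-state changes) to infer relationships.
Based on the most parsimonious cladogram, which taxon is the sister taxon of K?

Character polarity is set by the outgroup: the derived state is whichever differs from the outgroup's state, so for V the derived state is '0', and for the remaining characters it is '1'.
Only K and Y show the derived state '1' for I, supporting them as a clade.
Only K, U, Y, and Z show the derived state '1' for II, supporting them as a clade.
III: derived state '1' in Y only — an autapomorphy, so it tells us nothing about relationships among taxa.
All ingroup taxa share the derived state '1' for IV; it defines the ingroup but does not resolve relationships within it.
Only K, U, and Y show the derived state '0' for V, supporting them as a clade.
Most parsimonious ingroup topology: (T,((U,(K,Y)),Z)).
K and Y form a cherry on this tree, so they are sister taxa.

Y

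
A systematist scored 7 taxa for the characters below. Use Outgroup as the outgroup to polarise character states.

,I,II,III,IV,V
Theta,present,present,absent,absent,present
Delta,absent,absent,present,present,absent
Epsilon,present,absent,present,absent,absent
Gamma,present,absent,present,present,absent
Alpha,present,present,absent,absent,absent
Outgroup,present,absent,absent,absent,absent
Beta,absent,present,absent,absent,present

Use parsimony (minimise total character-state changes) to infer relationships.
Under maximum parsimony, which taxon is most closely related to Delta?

Character polarity is set by the outgroup: the derived state is whichever differs from the outgroup's state, so for I the derived state is 'absent', and for the remaining characters it is 'present'.
I (state 'absent') occurs in Beta and Delta but conflicts with the nesting implied by the other characters — most parsimoniously interpreted as homoplasy.
II: derived state 'present' in Alpha, Beta, and Theta only — synapomorphy for {Alpha, Beta, Theta}.
III (derived state 'present') is shared by Delta, Epsilon, and Gamma — a synapomorphy uniting that clade.
Only Delta and Gamma show the derived state 'present' for IV, supporting them as a clade.
V: derived state 'present' in Beta and Theta only — synapomorphy for {Beta, Theta}.
Most parsimonious ingroup topology: (((Gamma,Delta),Epsilon),(Alpha,(Beta,Theta))).
Delta and Gamma form a cherry on this tree, so they are sister taxa.

Gamma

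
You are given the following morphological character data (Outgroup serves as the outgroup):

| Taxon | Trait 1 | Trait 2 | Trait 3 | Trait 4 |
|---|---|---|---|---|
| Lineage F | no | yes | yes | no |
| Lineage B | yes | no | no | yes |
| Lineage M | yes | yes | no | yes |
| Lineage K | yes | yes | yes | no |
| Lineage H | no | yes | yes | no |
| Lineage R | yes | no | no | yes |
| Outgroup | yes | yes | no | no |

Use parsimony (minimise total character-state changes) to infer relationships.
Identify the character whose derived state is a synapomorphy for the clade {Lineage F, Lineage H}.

Character polarity is set by the outgroup: the derived state is whichever differs from the outgroup's state, so for Trait 1, Trait 2 the derived state is 'no', and for the remaining characters it is 'yes'.
Only Lineage F and Lineage H show the derived state 'no' for Trait 1, supporting them as a clade.
Trait 2 (derived state 'no') is shared by Lineage B and Lineage R — a synapomorphy uniting that clade.
Trait 3 (derived state 'yes') is shared by Lineage F, Lineage H, and Lineage K — a synapomorphy uniting that clade.
Trait 4 (derived state 'yes') is shared by Lineage B, Lineage M, and Lineage R — a synapomorphy uniting that clade.
Most parsimonious ingroup topology: ((Lineage K,(Lineage H,Lineage F)),(Lineage M,(Lineage R,Lineage B))).
The clade {Lineage F, Lineage H} is supported by Trait 1: its derived state 'no' occurs in exactly those taxa and in no other taxon (including the outgroup).

Trait 1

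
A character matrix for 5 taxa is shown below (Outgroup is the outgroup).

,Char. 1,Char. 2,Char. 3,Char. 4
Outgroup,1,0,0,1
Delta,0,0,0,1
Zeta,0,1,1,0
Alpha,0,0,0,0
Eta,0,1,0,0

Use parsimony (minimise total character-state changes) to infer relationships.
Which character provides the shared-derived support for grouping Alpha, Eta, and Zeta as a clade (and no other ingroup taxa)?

Character polarity is set by the outgroup: the derived state is whichever differs from the outgroup's state, so for Char. 1, Char. 4 the derived state is '0', and for the remaining characters it is '1'.
Char. 1 (derived state '0') is shared by all ingroup taxa — unites the whole ingroup.
Char. 2: derived state '1' in Eta and Zeta only — synapomorphy for {Eta, Zeta}.
Char. 3: derived state '1' in Zeta only — an autapomorphy, so it tells us nothing about relationships among taxa.
Char. 4 (derived state '0') is shared by Alpha, Eta, and Zeta — a synapomorphy uniting that clade.
Most parsimonious ingroup topology: (Delta,((Zeta,Eta),Alpha)).
The clade {Alpha, Eta, Zeta} is supported by Char. 4: its derived state '0' occurs in exactly those taxa and in no other taxon (including the outgroup).

Char. 4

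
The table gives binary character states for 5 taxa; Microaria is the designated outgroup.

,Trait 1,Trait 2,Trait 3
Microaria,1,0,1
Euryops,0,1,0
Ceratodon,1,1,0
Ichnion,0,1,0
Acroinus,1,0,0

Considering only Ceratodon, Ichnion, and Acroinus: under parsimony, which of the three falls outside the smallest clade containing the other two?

Character polarity is set by the outgroup: the derived state is whichever differs from the outgroup's state, so for Trait 1, Trait 3 the derived state is '0', and for the remaining characters it is '1'.
Trait 1: derived state '0' in Euryops and Ichnion only — synapomorphy for {Euryops, Ichnion}.
Trait 2 (derived state '1') is shared by Ceratodon, Euryops, and Ichnion — a synapomorphy uniting that clade.
All ingroup taxa share the derived state '0' for Trait 3; it defines the ingroup but does not resolve relationships within it.
Most parsimonious ingroup topology: (((Euryops,Ichnion),Ceratodon),Acroinus).
Ichnion and Ceratodon share a more recent common ancestor with each other than either does with Acroinus, so Acroinus is the least closely related of the three.

Acroinus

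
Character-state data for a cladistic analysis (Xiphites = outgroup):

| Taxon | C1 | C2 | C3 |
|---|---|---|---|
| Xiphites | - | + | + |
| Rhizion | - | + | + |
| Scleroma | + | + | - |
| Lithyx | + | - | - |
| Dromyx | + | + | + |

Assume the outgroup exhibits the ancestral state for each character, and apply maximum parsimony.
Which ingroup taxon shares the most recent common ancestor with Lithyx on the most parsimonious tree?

Character polarity is set by the outgroup: the derived state is whichever differs from the outgroup's state, so for C2, C3 the derived state is '-', and for the remaining characters it is '+'.
C1 (derived state '+') is shared by Dromyx, Lithyx, and Scleroma — a synapomorphy uniting that clade.
C2: derived state '-' in Lithyx only — an autapomorphy, so it tells us nothing about relationships among taxa.
C3 (derived state '-') is shared by Lithyx and Scleroma — a synapomorphy uniting that clade.
Most parsimonious ingroup topology: (Rhizion,((Scleroma,Lithyx),Dromyx)).
Lithyx and Scleroma form a cherry on this tree, so they are sister taxa.

Scleroma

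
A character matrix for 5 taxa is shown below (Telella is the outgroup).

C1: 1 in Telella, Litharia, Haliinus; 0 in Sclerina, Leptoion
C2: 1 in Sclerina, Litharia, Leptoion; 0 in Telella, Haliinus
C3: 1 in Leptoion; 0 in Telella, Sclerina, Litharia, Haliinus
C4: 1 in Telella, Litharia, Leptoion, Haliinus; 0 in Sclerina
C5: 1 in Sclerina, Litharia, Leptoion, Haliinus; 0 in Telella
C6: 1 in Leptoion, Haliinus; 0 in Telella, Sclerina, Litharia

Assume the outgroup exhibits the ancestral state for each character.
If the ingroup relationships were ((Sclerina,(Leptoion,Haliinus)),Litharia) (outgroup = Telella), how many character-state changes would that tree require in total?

8

Map each character onto ((Sclerina,(Leptoion,Haliinus)),Litharia) (rooted by Telella) and count the minimum state changes it requires (Fitch parsimony):
C1: 2; C2: 2; C3: 1; C4: 1; C5: 1; C6: 1.
Total tree length = 8.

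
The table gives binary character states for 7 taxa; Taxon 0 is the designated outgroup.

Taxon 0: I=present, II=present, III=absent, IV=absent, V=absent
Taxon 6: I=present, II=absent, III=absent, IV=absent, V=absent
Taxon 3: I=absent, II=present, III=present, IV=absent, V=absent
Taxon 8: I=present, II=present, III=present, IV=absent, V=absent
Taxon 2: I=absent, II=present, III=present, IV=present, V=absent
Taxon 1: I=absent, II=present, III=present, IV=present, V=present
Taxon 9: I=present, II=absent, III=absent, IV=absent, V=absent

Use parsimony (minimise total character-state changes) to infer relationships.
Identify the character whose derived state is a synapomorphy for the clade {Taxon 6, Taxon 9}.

Character polarity is set by the outgroup: the derived state is whichever differs from the outgroup's state, so for I, II the derived state is 'absent', and for the remaining characters it is 'present'.
I: derived state 'absent' in Taxon 1, Taxon 2, and Taxon 3 only — synapomorphy for {Taxon 1, Taxon 2, Taxon 3}.
Only Taxon 6 and Taxon 9 show the derived state 'absent' for II, supporting them as a clade.
III (derived state 'present') is shared by Taxon 1, Taxon 2, Taxon 3, and Taxon 8 — a synapomorphy uniting that clade.
Only Taxon 1 and Taxon 2 show the derived state 'present' for IV, supporting them as a clade.
V (derived state 'present') is unique to Taxon 1 (autapomorphy; uninformative for grouping).
Most parsimonious ingroup topology: ((Taxon 6,Taxon 9),((Taxon 3,(Taxon 2,Taxon 1)),Taxon 8)).
The clade {Taxon 6, Taxon 9} is supported by II: its derived state 'absent' occurs in exactly those taxa and in no other taxon (including the outgroup).

II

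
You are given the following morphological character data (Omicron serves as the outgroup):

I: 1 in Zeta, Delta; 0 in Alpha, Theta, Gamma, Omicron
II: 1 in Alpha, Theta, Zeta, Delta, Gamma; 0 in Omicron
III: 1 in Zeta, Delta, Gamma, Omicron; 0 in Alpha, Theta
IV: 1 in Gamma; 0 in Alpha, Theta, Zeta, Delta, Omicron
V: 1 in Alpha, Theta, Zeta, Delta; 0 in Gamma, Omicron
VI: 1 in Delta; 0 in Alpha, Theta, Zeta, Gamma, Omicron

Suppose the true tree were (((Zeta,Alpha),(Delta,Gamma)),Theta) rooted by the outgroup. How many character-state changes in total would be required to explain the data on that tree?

9

Map each character onto (((Zeta,Alpha),(Delta,Gamma)),Theta) (rooted by Omicron) and count the minimum state changes it requires (Fitch parsimony):
I: 2; II: 1; III: 2; IV: 1; V: 2; VI: 1.
Total tree length = 9.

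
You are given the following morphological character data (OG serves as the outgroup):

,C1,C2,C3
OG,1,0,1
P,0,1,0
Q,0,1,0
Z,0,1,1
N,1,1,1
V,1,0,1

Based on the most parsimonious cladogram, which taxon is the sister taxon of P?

Q

Character polarity is set by the outgroup: the derived state is whichever differs from the outgroup's state, so for C1, C3 the derived state is '0', and for the remaining characters it is '1'.
C1 (derived state '0') is shared by P, Q, and Z — a synapomorphy uniting that clade.
C2 (derived state '1') is shared by N, P, Q, and Z — a synapomorphy uniting that clade.
C3: derived state '0' in P and Q only — synapomorphy for {P, Q}.
Most parsimonious ingroup topology: ((((P,Q),Z),N),V).
P and Q form a cherry on this tree, so they are sister taxa.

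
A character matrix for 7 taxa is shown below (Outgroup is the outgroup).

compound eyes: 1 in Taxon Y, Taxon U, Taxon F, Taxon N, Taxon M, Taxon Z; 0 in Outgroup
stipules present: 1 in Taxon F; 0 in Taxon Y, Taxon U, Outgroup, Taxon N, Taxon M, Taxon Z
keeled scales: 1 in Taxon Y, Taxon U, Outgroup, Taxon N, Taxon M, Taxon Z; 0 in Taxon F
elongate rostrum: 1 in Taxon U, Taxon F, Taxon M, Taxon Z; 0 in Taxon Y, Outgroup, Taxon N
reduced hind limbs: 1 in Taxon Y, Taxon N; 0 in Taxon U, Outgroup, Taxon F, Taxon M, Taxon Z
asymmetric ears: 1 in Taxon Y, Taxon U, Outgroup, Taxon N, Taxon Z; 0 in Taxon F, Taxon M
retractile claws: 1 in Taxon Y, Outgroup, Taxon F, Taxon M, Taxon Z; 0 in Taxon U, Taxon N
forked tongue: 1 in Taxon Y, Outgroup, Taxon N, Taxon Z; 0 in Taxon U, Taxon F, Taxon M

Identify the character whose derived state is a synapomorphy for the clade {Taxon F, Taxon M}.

Character polarity is set by the outgroup: the derived state is whichever differs from the outgroup's state, so for keeled scales, asymmetric ears, retractile claws, forked tongue the derived state is '0', and for the remaining characters it is '1'.
All ingroup taxa share the derived state '1' for compound eyes; it defines the ingroup but does not resolve relationships within it.
stipules present: derived state '1' in Taxon F only — an autapomorphy, so it tells us nothing about relationships among taxa.
keeled scales (derived state '0') is unique to Taxon F (autapomorphy; uninformative for grouping).
elongate rostrum: derived state '1' in Taxon F, Taxon M, Taxon U, and Taxon Z only — synapomorphy for {Taxon F, Taxon M, Taxon U, Taxon Z}.
Only Taxon N and Taxon Y show the derived state '1' for reduced hind limbs, supporting them as a clade.
asymmetric ears (derived state '0') is shared by Taxon F and Taxon M — a synapomorphy uniting that clade.
retractile claws groups Taxon N and Taxon U, which is incompatible with the clades supported by the remaining characters; treating it as convergent (homoplasy) costs fewer steps than any alternative tree.
Only Taxon F, Taxon M, and Taxon U show the derived state '0' for forked tongue, supporting them as a clade.
Most parsimonious ingroup topology: ((((Taxon M,Taxon F),Taxon U),Taxon Z),(Taxon Y,Taxon N)).
The clade {Taxon F, Taxon M} is supported by asymmetric ears: its derived state '0' occurs in exactly those taxa and in no other taxon (including the outgroup).

asymmetric ears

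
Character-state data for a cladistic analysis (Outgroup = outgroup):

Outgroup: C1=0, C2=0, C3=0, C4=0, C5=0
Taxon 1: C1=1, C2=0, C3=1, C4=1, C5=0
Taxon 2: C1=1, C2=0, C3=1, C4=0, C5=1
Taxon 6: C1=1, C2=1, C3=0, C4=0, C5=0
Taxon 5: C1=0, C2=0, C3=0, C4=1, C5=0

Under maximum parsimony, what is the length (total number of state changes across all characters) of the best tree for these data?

The outgroup has state '0' for every character, so '1' is the derived state throughout.
C1 (derived state '1') is shared by Taxon 1, Taxon 2, and Taxon 6 — a synapomorphy uniting that clade.
C2 (derived state '1') is unique to Taxon 6 (autapomorphy; uninformative for grouping).
C3: derived state '1' in Taxon 1 and Taxon 2 only — synapomorphy for {Taxon 1, Taxon 2}.
C4 groups Taxon 1 and Taxon 5, which is incompatible with the clades supported by the remaining characters; treating it as convergent (homoplasy) costs fewer steps than any alternative tree.
C5 (derived state '1') is unique to Taxon 2 (autapomorphy; uninformative for grouping).
Most parsimonious ingroup topology: (((Taxon 1,Taxon 2),Taxon 6),Taxon 5).
Changes per character on this tree: C1: 1; C2: 1; C3: 1; C4: 2; C5: 1.
Total = 6.

6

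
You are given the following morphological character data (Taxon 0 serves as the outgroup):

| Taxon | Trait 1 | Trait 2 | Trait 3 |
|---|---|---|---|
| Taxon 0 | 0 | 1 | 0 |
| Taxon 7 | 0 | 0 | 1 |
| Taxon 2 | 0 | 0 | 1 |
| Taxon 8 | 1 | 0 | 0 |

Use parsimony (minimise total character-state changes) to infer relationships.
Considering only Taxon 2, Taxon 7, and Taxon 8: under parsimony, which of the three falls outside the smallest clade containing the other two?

Character polarity is set by the outgroup: the derived state is whichever differs from the outgroup's state, so for Trait 2 the derived state is '0', and for the remaining characters it is '1'.
Trait 1 (derived state '1') is unique to Taxon 8 (autapomorphy; uninformative for grouping).
Trait 2 (derived state '0') is shared by all ingroup taxa — unites the whole ingroup.
Only Taxon 2 and Taxon 7 show the derived state '1' for Trait 3, supporting them as a clade.
Most parsimonious ingroup topology: ((Taxon 7,Taxon 2),Taxon 8).
Taxon 7 and Taxon 2 share a more recent common ancestor with each other than either does with Taxon 8, so Taxon 8 is the least closely related of the three.

Taxon 8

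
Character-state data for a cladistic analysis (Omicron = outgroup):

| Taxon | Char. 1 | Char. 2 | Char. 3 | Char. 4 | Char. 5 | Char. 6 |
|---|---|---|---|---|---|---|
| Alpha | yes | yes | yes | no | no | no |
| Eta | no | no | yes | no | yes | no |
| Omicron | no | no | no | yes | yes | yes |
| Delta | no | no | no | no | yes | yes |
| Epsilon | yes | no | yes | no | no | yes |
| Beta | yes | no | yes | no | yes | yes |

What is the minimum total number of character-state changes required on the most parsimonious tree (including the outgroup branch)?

Character polarity is set by the outgroup: the derived state is whichever differs from the outgroup's state, so for Char. 4, Char. 5, Char. 6 the derived state is 'no', and for the remaining characters it is 'yes'.
Only Alpha, Beta, and Epsilon show the derived state 'yes' for Char. 1, supporting them as a clade.
Char. 2 (derived state 'yes') is unique to Alpha (autapomorphy; uninformative for grouping).
Char. 3 (derived state 'yes') is shared by Alpha, Beta, Epsilon, and Eta — a synapomorphy uniting that clade.
All ingroup taxa share the derived state 'no' for Char. 4; it defines the ingroup but does not resolve relationships within it.
Only Alpha and Epsilon show the derived state 'no' for Char. 5, supporting them as a clade.
Char. 6 (state 'no') occurs in Alpha and Eta but conflicts with the nesting implied by the other characters — most parsimoniously interpreted as homoplasy.
Most parsimonious ingroup topology: (((Beta,(Alpha,Epsilon)),Eta),Delta).
Changes per character on this tree: Char. 1: 1; Char. 2: 1; Char. 3: 1; Char. 4: 1; Char. 5: 1; Char. 6: 2.
Total = 7.

7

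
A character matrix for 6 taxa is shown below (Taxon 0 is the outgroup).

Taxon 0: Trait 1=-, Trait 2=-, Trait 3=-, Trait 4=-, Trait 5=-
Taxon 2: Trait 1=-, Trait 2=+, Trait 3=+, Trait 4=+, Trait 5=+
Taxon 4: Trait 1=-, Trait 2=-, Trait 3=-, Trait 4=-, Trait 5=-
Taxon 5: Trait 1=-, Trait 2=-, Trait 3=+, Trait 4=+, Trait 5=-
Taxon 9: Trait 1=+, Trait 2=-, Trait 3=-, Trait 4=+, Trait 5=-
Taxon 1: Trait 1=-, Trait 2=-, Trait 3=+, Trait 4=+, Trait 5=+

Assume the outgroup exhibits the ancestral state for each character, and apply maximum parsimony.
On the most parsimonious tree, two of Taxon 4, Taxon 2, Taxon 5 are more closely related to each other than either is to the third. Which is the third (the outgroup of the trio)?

The outgroup has state '-' for every character, so '+' is the derived state throughout.
Trait 1 (derived state '+') is unique to Taxon 9 (autapomorphy; uninformative for grouping).
Trait 2 (derived state '+') is unique to Taxon 2 (autapomorphy; uninformative for grouping).
Trait 3: derived state '+' in Taxon 1, Taxon 2, and Taxon 5 only — synapomorphy for {Taxon 1, Taxon 2, Taxon 5}.
Only Taxon 1, Taxon 2, Taxon 5, and Taxon 9 show the derived state '+' for Trait 4, supporting them as a clade.
Only Taxon 1 and Taxon 2 show the derived state '+' for Trait 5, supporting them as a clade.
Most parsimonious ingroup topology: ((((Taxon 2,Taxon 1),Taxon 5),Taxon 9),Taxon 4).
Taxon 2 and Taxon 5 share a more recent common ancestor with each other than either does with Taxon 4, so Taxon 4 is the least closely related of the three.

Taxon 4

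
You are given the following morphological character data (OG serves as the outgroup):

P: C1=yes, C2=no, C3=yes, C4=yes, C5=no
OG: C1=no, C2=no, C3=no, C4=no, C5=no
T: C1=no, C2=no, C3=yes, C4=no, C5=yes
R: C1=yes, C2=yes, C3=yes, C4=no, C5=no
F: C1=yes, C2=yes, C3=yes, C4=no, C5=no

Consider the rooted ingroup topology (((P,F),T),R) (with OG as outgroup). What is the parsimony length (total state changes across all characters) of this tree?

Map each character onto (((P,F),T),R) (rooted by OG) and count the minimum state changes it requires (Fitch parsimony):
C1: 2; C2: 2; C3: 1; C4: 1; C5: 1.
Total tree length = 7.

7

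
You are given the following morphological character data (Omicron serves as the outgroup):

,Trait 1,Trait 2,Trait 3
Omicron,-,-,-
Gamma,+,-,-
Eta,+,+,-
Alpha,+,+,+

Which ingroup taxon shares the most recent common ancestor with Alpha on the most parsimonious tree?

Eta

The outgroup has state '-' for every character, so '+' is the derived state throughout.
Trait 1 (derived state '+') is shared by all ingroup taxa — unites the whole ingroup.
Only Alpha and Eta show the derived state '+' for Trait 2, supporting them as a clade.
Trait 3: derived state '+' in Alpha only — an autapomorphy, so it tells us nothing about relationships among taxa.
Most parsimonious ingroup topology: (Gamma,(Eta,Alpha)).
Alpha and Eta form a cherry on this tree, so they are sister taxa.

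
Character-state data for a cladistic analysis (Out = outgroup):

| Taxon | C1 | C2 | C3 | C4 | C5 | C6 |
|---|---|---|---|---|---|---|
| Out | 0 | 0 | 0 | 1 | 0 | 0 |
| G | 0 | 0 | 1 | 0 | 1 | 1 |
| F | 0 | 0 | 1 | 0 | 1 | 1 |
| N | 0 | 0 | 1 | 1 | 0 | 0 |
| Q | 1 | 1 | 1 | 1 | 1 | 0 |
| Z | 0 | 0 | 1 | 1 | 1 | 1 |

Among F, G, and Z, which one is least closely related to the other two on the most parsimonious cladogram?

Character polarity is set by the outgroup: the derived state is whichever differs from the outgroup's state, so for C4 the derived state is '0', and for the remaining characters it is '1'.
C1 (derived state '1') is unique to Q (autapomorphy; uninformative for grouping).
C2: derived state '1' in Q only — an autapomorphy, so it tells us nothing about relationships among taxa.
C3 (derived state '1') is shared by all ingroup taxa — unites the whole ingroup.
C4: derived state '0' in F and G only — synapomorphy for {F, G}.
Only F, G, Q, and Z show the derived state '1' for C5, supporting them as a clade.
Only F, G, and Z show the derived state '1' for C6, supporting them as a clade.
Most parsimonious ingroup topology: ((((G,F),Z),Q),N).
G and F share a more recent common ancestor with each other than either does with Z, so Z is the least closely related of the three.

Z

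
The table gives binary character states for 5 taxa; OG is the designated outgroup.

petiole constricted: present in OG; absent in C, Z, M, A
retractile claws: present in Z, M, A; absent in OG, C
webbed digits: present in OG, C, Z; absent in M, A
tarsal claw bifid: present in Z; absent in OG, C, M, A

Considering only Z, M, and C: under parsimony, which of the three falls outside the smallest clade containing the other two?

Character polarity is set by the outgroup: the derived state is whichever differs from the outgroup's state, so for petiole constricted, webbed digits the derived state is 'absent', and for the remaining characters it is 'present'.
All ingroup taxa share the derived state 'absent' for petiole constricted; it defines the ingroup but does not resolve relationships within it.
retractile claws: derived state 'present' in A, M, and Z only — synapomorphy for {A, M, Z}.
Only A and M show the derived state 'absent' for webbed digits, supporting them as a clade.
tarsal claw bifid (derived state 'present') is unique to Z (autapomorphy; uninformative for grouping).
Most parsimonious ingroup topology: (C,(Z,(M,A))).
M and Z share a more recent common ancestor with each other than either does with C, so C is the least closely related of the three.

C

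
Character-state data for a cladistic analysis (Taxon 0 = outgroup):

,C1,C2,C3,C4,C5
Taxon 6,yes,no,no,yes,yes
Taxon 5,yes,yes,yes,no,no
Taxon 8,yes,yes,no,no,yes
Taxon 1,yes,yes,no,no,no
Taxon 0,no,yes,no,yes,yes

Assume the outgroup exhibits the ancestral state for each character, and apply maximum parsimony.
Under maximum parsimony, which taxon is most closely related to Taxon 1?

Character polarity is set by the outgroup: the derived state is whichever differs from the outgroup's state, so for C2, C4, C5 the derived state is 'no', and for the remaining characters it is 'yes'.
C1 (derived state 'yes') is shared by all ingroup taxa — unites the whole ingroup.
C2 (derived state 'no') is unique to Taxon 6 (autapomorphy; uninformative for grouping).
C3 (derived state 'yes') is unique to Taxon 5 (autapomorphy; uninformative for grouping).
Only Taxon 1, Taxon 5, and Taxon 8 show the derived state 'no' for C4, supporting them as a clade.
Only Taxon 1 and Taxon 5 show the derived state 'no' for C5, supporting them as a clade.
Most parsimonious ingroup topology: (Taxon 6,((Taxon 1,Taxon 5),Taxon 8)).
Taxon 1 and Taxon 5 form a cherry on this tree, so they are sister taxa.

Taxon 5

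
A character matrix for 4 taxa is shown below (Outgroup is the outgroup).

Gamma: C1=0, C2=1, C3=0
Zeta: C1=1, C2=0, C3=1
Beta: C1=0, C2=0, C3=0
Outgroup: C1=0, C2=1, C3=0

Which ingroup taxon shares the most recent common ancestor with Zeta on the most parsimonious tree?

Beta

Character polarity is set by the outgroup: the derived state is whichever differs from the outgroup's state, so for C2 the derived state is '0', and for the remaining characters it is '1'.
C1: derived state '1' in Zeta only — an autapomorphy, so it tells us nothing about relationships among taxa.
C2 (derived state '0') is shared by Beta and Zeta — a synapomorphy uniting that clade.
C3 (derived state '1') is unique to Zeta (autapomorphy; uninformative for grouping).
Most parsimonious ingroup topology: (Gamma,(Zeta,Beta)).
Zeta and Beta form a cherry on this tree, so they are sister taxa.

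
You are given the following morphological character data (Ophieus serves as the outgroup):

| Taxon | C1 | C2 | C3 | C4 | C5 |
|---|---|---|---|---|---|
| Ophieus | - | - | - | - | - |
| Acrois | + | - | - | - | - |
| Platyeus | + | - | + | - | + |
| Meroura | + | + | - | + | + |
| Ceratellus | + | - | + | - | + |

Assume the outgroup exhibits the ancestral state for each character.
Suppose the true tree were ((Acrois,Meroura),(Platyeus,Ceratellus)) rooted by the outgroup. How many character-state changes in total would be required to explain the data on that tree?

Map each character onto ((Acrois,Meroura),(Platyeus,Ceratellus)) (rooted by Ophieus) and count the minimum state changes it requires (Fitch parsimony):
C1: 1; C2: 1; C3: 1; C4: 1; C5: 2.
Total tree length = 6.

6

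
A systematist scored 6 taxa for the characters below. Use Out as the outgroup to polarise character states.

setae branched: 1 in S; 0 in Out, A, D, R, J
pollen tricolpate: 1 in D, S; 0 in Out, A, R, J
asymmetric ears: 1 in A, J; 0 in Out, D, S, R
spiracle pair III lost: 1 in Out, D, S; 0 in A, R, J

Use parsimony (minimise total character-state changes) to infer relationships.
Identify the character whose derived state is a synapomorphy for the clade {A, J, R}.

Character polarity is set by the outgroup: the derived state is whichever differs from the outgroup's state, so for spiracle pair III lost the derived state is '0', and for the remaining characters it is '1'.
setae branched: derived state '1' in S only — an autapomorphy, so it tells us nothing about relationships among taxa.
pollen tricolpate (derived state '1') is shared by D and S — a synapomorphy uniting that clade.
Only A and J show the derived state '1' for asymmetric ears, supporting them as a clade.
spiracle pair III lost: derived state '0' in A, J, and R only — synapomorphy for {A, J, R}.
Most parsimonious ingroup topology: (((A,J),R),(D,S)).
The clade {A, J, R} is supported by spiracle pair III lost: its derived state '0' occurs in exactly those taxa and in no other taxon (including the outgroup).

spiracle pair III lost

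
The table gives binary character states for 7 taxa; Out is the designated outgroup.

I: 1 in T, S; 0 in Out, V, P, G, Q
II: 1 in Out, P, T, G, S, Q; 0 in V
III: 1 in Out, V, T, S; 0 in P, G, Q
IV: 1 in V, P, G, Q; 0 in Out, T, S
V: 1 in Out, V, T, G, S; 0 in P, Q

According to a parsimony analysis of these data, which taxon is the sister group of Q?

Character polarity is set by the outgroup: the derived state is whichever differs from the outgroup's state, so for II, III, V the derived state is '0', and for the remaining characters it is '1'.
I (derived state '1') is shared by S and T — a synapomorphy uniting that clade.
II: derived state '0' in V only — an autapomorphy, so it tells us nothing about relationships among taxa.
Only G, P, and Q show the derived state '0' for III, supporting them as a clade.
IV: derived state '1' in G, P, Q, and V only — synapomorphy for {G, P, Q, V}.
V (derived state '0') is shared by P and Q — a synapomorphy uniting that clade.
Most parsimonious ingroup topology: ((V,((P,Q),G)),(T,S)).
Q and P form a cherry on this tree, so they are sister taxa.

P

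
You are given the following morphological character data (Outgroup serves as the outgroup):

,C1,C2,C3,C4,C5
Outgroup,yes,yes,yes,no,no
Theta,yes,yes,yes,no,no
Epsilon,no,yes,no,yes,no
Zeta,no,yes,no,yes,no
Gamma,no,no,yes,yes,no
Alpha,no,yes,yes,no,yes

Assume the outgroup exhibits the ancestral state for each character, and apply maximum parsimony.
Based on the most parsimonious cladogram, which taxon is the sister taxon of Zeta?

Character polarity is set by the outgroup: the derived state is whichever differs from the outgroup's state, so for C1, C2, C3 the derived state is 'no', and for the remaining characters it is 'yes'.
C1: derived state 'no' in Alpha, Epsilon, Gamma, and Zeta only — synapomorphy for {Alpha, Epsilon, Gamma, Zeta}.
C2 (derived state 'no') is unique to Gamma (autapomorphy; uninformative for grouping).
Only Epsilon and Zeta show the derived state 'no' for C3, supporting them as a clade.
C4: derived state 'yes' in Epsilon, Gamma, and Zeta only — synapomorphy for {Epsilon, Gamma, Zeta}.
C5: derived state 'yes' in Alpha only — an autapomorphy, so it tells us nothing about relationships among taxa.
Most parsimonious ingroup topology: (Theta,(((Epsilon,Zeta),Gamma),Alpha)).
Zeta and Epsilon form a cherry on this tree, so they are sister taxa.

Epsilon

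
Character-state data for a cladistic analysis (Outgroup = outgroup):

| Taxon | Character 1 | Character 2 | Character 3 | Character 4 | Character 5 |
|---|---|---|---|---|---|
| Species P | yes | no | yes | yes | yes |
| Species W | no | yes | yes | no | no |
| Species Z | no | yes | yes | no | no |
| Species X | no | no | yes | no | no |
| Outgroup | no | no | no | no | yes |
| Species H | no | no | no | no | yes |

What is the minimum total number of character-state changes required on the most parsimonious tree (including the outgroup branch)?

Character polarity is set by the outgroup: the derived state is whichever differs from the outgroup's state, so for Character 5 the derived state is 'no', and for the remaining characters it is 'yes'.
Character 1 (derived state 'yes') is unique to Species P (autapomorphy; uninformative for grouping).
Only Species W and Species Z show the derived state 'yes' for Character 2, supporting them as a clade.
Character 3: derived state 'yes' in Species P, Species W, Species X, and Species Z only — synapomorphy for {Species P, Species W, Species X, Species Z}.
Character 4: derived state 'yes' in Species P only — an autapomorphy, so it tells us nothing about relationships among taxa.
Character 5 (derived state 'no') is shared by Species W, Species X, and Species Z — a synapomorphy uniting that clade.
Most parsimonious ingroup topology: ((((Species W,Species Z),Species X),Species P),Species H).
Changes per character on this tree: Character 1: 1; Character 2: 1; Character 3: 1; Character 4: 1; Character 5: 1.
Total = 5.

5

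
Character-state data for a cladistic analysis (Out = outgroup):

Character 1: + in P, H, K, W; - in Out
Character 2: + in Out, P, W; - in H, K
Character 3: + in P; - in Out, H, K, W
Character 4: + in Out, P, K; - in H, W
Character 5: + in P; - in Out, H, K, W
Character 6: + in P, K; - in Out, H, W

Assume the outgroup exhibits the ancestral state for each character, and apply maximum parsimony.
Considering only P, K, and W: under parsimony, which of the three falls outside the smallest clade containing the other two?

Character polarity is set by the outgroup: the derived state is whichever differs from the outgroup's state, so for Character 2, Character 4 the derived state is '-', and for the remaining characters it is '+'.
Character 1 (derived state '+') is shared by all ingroup taxa — unites the whole ingroup.
Character 2 (state '-') occurs in H and K but conflicts with the nesting implied by the other characters — most parsimoniously interpreted as homoplasy.
Character 3 (derived state '+') is unique to P (autapomorphy; uninformative for grouping).
Character 4 (derived state '-') is shared by H and W — a synapomorphy uniting that clade.
Character 5 (derived state '+') is unique to P (autapomorphy; uninformative for grouping).
Only K and P show the derived state '+' for Character 6, supporting them as a clade.
Most parsimonious ingroup topology: ((P,K),(H,W)).
P and K share a more recent common ancestor with each other than either does with W, so W is the least closely related of the three.

W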